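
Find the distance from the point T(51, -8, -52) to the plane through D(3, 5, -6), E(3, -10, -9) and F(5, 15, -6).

23/√51

DE = (0, -15, -3) and DF = (2, 10, 0), so a normal is n = DE × DF = (30, -6, 30).
n = (30, -6, 30); n·P − (-120) = 138; |n| = 6√51; distance = 138/(6√51) = 23/√51.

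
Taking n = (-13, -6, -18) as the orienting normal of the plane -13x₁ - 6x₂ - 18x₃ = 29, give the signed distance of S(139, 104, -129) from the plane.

-6

n·S − 29 = -138.
|n| = 23, so the signed distance is -138/23 = -6.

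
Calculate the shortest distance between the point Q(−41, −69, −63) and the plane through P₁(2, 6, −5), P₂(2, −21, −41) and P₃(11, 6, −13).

2

P₁P₂ = (0, −27, −36) and P₁P₃ = (9, 0, −8), so a normal is n = P₁P₂ × P₁P₃ = (216, −324, 243).
Then n·(−41, −69, −63) − (−2727) = 918.
|n| = √(46656 + 104976 + 59049) = 459, so the distance is |918|/459 = 2.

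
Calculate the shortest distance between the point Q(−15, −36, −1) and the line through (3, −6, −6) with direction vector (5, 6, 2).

√209

Direction vector d = (5, 6, 2).
AP = (−18, −30, 5), and AP × d = (−90, 61, 42).
|AP × d|² = 13585 and |d|² = 65, so the distance is √(13585/65) = √209.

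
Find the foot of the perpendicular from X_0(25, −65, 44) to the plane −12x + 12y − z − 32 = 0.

n = (−12, 12, −1), |n|² = 289, and n·X_0 − 32 = -1156.
t = -1156/289 = -4, so the foot is X_0 − t·n = (25, −65, 44) − (-4)·(−12, 12, −1) = (−23, −17, 40).

(-23, -17, 40)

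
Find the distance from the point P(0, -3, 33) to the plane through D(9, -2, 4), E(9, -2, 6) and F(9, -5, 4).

DE = (0, 0, 2) and DF = (0, -3, 0), so a normal is n = DE × DF = (6, 0, 0).
d = |6·0 − 54| / √(36 + 0 + 0) = |-54| / 6 = 9.

9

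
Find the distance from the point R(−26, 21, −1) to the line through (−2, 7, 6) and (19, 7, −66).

√821

A direction vector is d = (21, 0, −72).
AP = (−24, 14, −7); AP·d = 0, |AP|² = 821, |d|² = 5625.
distance² = |AP|² − (AP·d)²/|d|² = 821 − 0/5625 = 821, so the distance is √821.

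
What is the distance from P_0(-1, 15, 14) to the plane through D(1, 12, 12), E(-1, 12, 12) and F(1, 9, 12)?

DE = (-2, 0, 0) and DF = (0, -3, 0), so a normal is n = DE × DF = (0, 0, 6).
n = (0, 0, 6); n·P − 72 = 12; |n| = 6; distance = 12/6 = 2.

2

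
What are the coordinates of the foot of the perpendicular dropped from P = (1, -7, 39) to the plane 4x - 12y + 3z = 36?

(-3, 5, 36)

The perpendicular from P has direction n = (4, -12, 3): r = (1, -7, 39) + t(4, -12, 3).
Substitute into the plane: n·(P + tn) = 36 gives 205 + 169t = 36, so t = -1.
Foot = (1, -7, 39) + (-1)·(4, -12, 3) = (-3, 5, 36).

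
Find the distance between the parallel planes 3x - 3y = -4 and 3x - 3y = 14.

With common normal n = (3, -3, 0) (|n| = 3√2), the distance is |(-4) − 14|/|n| = 18/(3√2) = 3√2.

3√2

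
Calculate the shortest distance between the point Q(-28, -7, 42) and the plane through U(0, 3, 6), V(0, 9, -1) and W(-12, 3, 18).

2

UV = (0, 6, -7) and UW = (-12, 0, 12), so a normal is n = UV × UW = (72, 84, 72).
Then n·(-28, -7, 42) - 684 = -264.
|n| = √(5184 + 7056 + 5184) = 132, so the distance is |-264|/132 = 2.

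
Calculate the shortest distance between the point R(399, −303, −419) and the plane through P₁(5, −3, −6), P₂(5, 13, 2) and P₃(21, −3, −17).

P₁P₂ = (0, 16, 8) and P₁P₃ = (16, 0, −11), so a normal is n = P₁P₂ × P₁P₃ = (−176, 128, −256).
Then n·(399, −303, −419) − 272 = −2016.
|n| = √(30976 + 16384 + 65536) = 336, so the distance is |-2016|/336 = 6.

6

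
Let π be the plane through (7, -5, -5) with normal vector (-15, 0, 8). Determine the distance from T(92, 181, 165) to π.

The plane has equation n·(r − (7, -5, -5)) = 0, i.e. n·r = -145.
Then n·(92, 181, 165) - (-145) = 85.
|n| = √(225 + 0 + 64) = 17, so the distance is |85|/17 = 5.

5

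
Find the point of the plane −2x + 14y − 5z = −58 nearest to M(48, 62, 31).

The perpendicular from M has direction n = (−2, 14, −5): r = (48, 62, 31) + t(−2, 14, −5).
Substitute into the plane: n·(M + tn) = -58 gives 617 + 225t = -58, so t = -3.
Foot = (48, 62, 31) + (-3)·(−2, 14, −5) = (54, 20, 46).

(54, 20, 46)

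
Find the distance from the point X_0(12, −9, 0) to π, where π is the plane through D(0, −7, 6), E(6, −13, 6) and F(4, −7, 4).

DE = (6, −6, 0) and DF = (4, 0, −2), so a normal is n = DE × DF = (12, 12, 24).
Then n·(12, −9, 0) − 60 = −24.
|n| = √(144 + 144 + 576) = 12√6, so the distance is |-24|/(12√6) = √6/3.

2/√6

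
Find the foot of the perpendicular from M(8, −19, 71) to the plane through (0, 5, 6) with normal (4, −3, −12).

(24, -31, 23)

n = (4, −3, −12), |n|² = 169, and n·M − (-87) = -676.
t = -676/169 = -4, so the foot is M − t·n = (8, −19, 71) − (-4)·(4, −3, −12) = (24, −31, 23).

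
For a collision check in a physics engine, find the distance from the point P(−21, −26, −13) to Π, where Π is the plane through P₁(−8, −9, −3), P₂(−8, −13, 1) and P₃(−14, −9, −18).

√33/3

P₁P₂ = (0, −4, 4) and P₁P₃ = (−6, 0, −15), so a normal is n = P₁P₂ × P₁P₃ = (60, −24, −24).
d = |60·(-21) + (-24)·(-26) + (-24)·(-13) − (-192)| / √(3600 + 576 + 576) = |-132| / (12√33) = 11/√33.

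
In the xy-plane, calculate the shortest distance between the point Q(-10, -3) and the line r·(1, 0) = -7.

d = |1·(-10) + 0·(-3) − (-7)| / √(1 + 0) = |-3|/1 = 3.

3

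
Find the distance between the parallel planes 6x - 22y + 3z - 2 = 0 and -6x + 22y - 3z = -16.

14/23

Divide the second equation by -1 to match normals: 6x - 22y + 3z = 16.
With common normal n = (6, -22, 3) (|n| = 23), the distance is |2 − 16|/|n| = 14/23.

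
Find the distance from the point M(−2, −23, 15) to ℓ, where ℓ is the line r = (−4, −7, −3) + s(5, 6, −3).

4√19

Direction vector d = (5, 6, −3).
AP = (2, −16, 18), and AP × d = (−60, 96, 92).
|AP × d|² = 21280 and |d|² = 70, so the distance is √(21280/70) = √304 = 4√19.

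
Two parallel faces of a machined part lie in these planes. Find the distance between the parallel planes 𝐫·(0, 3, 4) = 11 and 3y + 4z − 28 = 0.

Both planes have normal n = (0, 3, 4), |n| = 5. Any point on the first plane is at distance |28 − 11|/|n| = 17/5 from the second.

17/5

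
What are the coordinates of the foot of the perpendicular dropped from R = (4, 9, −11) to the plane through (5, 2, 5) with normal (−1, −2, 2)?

(-1, -1, -1)

n = (−1, −2, 2), |n|² = 9, and n·R − 1 = -45.
t = -45/9 = -5, so the foot is R − t·n = (4, 9, −11) − (-5)·(−1, −2, 2) = (−1, −1, −1).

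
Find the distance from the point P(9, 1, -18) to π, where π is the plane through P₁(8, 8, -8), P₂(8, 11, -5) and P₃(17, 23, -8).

4/√43

P₁P₂ = (0, 3, 3) and P₁P₃ = (9, 15, 0), so a normal is n = P₁P₂ × P₁P₃ = (-45, 27, -27).
n = (-45, 27, -27); n·P − 72 = 36; |n| = 9√43; distance = 36/(9√43) = 4√43/43.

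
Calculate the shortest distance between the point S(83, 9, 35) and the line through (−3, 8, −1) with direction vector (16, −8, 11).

Direction vector d = (16, −8, 11).
AP = (86, 1, 36), and AP × d = (299, −370, −704).
|AP × d|² = 721917 and |d|² = 441, so the distance is √(721917/441) = √1637.

√1637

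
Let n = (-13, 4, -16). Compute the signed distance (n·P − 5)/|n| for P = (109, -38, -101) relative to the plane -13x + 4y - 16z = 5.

n·P − 5 = 42.
|n| = 21, so the signed distance is 42/21 = 2.

2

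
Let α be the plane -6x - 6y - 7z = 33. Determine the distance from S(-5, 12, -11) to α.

d = |(-6)·(-5) + (-6)·12 + (-7)·(-11) − 33| / √(36 + 36 + 49) = |2| / 11 = 2/11.

2/11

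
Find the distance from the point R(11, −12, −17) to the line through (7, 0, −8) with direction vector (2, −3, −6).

Direction vector d = (2, −3, −6).
AP = (4, −12, −9); AP·d = 98, |AP|² = 241, |d|² = 49.
distance² = |AP|² − (AP·d)²/|d|² = 241 − 9604/49 = 45, so the distance is 3√5.

3√5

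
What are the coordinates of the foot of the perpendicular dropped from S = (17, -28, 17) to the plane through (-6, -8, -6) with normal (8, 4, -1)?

The perpendicular from S has direction n = (8, 4, -1): r = (17, -28, 17) + μ(8, 4, -1).
Substitute into the plane: n·(S + μn) = -74 gives 7 + 81μ = -74, so μ = -1.
Foot = (17, -28, 17) + (-1)·(8, 4, -1) = (9, -32, 18).

(9, -32, 18)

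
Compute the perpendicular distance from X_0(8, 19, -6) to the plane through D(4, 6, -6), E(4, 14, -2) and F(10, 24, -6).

DE = (0, 8, 4) and DF = (6, 18, 0), so a normal is n = DE × DF = (-72, 24, -48).
Then n·(8, 19, -6) - 144 = 24.
|n| = √(5184 + 576 + 2304) = 24√14, so the distance is |24|/(24√14) = √14/14.

√14/14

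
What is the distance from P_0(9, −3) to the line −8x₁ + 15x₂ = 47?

The normal to the line is n = (−8, 15) with |n| = 17.
|n·P_0 − 47| = |-117 − 47| = 164, so the distance is 164/17.

164/17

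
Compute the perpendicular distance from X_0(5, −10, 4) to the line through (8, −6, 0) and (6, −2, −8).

A direction vector is d = (−2, 4, −8).
AP = (−3, −4, 4); AP·d = -42, |AP|² = 41, |d|² = 84.
distance² = |AP|² − (AP·d)²/|d|² = 41 − 1764/84 = 20, so the distance is 2√5.

2√5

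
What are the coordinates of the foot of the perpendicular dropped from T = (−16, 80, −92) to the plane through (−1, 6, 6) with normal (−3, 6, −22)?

The perpendicular from T has direction n = (−3, 6, −22): r = (−16, 80, −92) + λ(−3, 6, −22).
Substitute into the plane: n·(T + λn) = -93 gives 2552 + 529λ = -93, so λ = -5.
Foot = (−16, 80, −92) + (-5)·(−3, 6, −22) = (−1, 50, 18).

(-1, 50, 18)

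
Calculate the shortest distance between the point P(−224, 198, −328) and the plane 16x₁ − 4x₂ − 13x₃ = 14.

6

Normal vector n = (16, −4, −13), and n·(−224, 198, −328) − 14 = −126.
|n| = √(256 + 16 + 169) = 21, so the distance is |-126|/21 = 6.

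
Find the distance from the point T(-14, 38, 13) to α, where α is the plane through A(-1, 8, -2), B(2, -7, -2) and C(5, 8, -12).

AB = (3, -15, 0) and AC = (6, 0, -10), so a normal is n = AB × AC = (150, 30, 90).
n = (150, 30, 90); n·P − (-90) = 300; |n| = 30√35; distance = 300/(30√35) = 2√35/7.

2√35/7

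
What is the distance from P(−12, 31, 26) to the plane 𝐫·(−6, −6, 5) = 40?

24√97/97

d = |(-6)·(-12) + (-6)·31 + 5·26 − 40| / √(36 + 36 + 25) = |-24| / √97 = 24/√97.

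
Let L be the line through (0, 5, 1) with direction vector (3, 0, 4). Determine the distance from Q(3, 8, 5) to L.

Direction vector d = (3, 0, 4).
AP = (3, 3, 4), and AP × d = (12, 0, −9).
|AP × d|² = 225 and |d|² = 25, so the distance is √(225/25) = √9 = 3.

3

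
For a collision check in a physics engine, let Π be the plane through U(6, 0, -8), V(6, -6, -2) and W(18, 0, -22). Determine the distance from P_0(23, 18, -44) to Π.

1

UV = (0, -6, 6) and UW = (12, 0, -14), so a normal is n = UV × UW = (84, 72, 72).
Then n·(23, 18, -44) - (-72) = 132.
|n| = √(7056 + 5184 + 5184) = 132, so the distance is |132|/132 = 1.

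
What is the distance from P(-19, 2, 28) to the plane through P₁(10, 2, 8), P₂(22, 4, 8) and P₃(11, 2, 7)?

9/√38

P₁P₂ = (12, 2, 0) and P₁P₃ = (1, 0, -1), so a normal is n = P₁P₂ × P₁P₃ = (-2, 12, -2).
Then n·(-19, 2, 28) - (-12) = 18.
|n| = √(4 + 144 + 4) = 2√38, so the distance is |18|/(2√38) = 9/√38.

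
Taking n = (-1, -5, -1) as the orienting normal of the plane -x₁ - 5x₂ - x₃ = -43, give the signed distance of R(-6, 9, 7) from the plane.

n·R − (-43) = -3.
|n| = 3√3, so the signed distance is -1/√3.

-1/√3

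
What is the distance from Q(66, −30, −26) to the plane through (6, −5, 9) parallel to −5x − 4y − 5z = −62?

Parallel planes share the normal n = (−5, −4, −5); since (6, −5, 9) lies on the plane, its equation is −5x − 4y − 5z = -55.
n = (−5, −4, −5); n·P − (-55) = -25; |n| = √66; distance = 25/√66 = 25√66/66.

25√66/66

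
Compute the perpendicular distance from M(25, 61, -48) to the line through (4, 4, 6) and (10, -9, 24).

A direction vector is d = (6, -13, 18).
AP = (21, 57, -54), and AP × d = (324, -702, -615).
|AP × d|² = 976005 and |d|² = 529, so the distance is √(976005/529) = √1845 = 3√205.

3√205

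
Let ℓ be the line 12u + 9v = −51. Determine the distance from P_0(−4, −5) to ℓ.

The normal to the line is n = (12, 9) with |n| = 15.
|n·P_0 − (-51)| = |-93 − (-51)| = 42, so the distance is 42/15 = 14/5.

14/5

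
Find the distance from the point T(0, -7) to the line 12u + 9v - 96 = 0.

d = |12·0 + 9·(-7) − 96| / √(144 + 81) = |-159|/15 = 53/5.

53/5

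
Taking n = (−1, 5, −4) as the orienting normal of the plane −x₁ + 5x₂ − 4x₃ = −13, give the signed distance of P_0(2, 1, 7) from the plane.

n·P_0 − (-13) = -12.
|n| = √42, so the signed distance is -12/√42.

-12/√42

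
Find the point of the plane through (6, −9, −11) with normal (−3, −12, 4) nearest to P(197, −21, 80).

(2546/13, -333/13, 1060/13)

n = (−3, −12, 4), |n|² = 169, and n·P − 46 = -65.
t = -65/169 = -5/13, so the foot is P − t·n = (197, −21, 80) − (-5/13)·(−3, −12, 4) = (2546/13, −333/13, 1060/13).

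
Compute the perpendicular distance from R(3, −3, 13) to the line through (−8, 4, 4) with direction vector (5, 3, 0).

Direction vector d = (5, 3, 0).
AP = (11, −7, 9); AP·d = 34, |AP|² = 251, |d|² = 34.
distance² = |AP|² − (AP·d)²/|d|² = 251 − 1156/34 = 217, so the distance is √217.

√217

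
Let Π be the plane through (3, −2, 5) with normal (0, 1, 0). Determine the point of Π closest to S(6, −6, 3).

(6, -2, 3)

The perpendicular from S has direction n = (0, 1, 0): r = (6, −6, 3) + t(0, 1, 0).
Substitute into the plane: n·(S + tn) = -2 gives -6 + 1t = -2, so t = 4.
Foot = (6, −6, 3) + 4·(0, 1, 0) = (6, −2, 3).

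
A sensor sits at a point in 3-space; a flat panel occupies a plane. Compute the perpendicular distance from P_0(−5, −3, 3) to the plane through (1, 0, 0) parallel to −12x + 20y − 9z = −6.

Parallel planes share the normal n = (−12, 20, −9); since (1, 0, 0) lies on the plane, its equation is −12x + 20y − 9z = -12.
Then n·(−5, −3, 3) − (−12) = −15.
|n| = √(144 + 400 + 81) = 25, so the distance is |-15|/25 = 3/5.

3/5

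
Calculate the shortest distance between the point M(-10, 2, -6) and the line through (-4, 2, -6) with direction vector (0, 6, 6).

6

Direction vector d = (0, 6, 6).
AP = (-6, 0, 0); AP·d = 0, |AP|² = 36, |d|² = 72.
distance² = |AP|² − (AP·d)²/|d|² = 36 − 0/72 = 36, so the distance is 6.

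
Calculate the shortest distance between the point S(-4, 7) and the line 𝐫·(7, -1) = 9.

22√2/5

The normal to the line is n = (7, -1) with |n| = 5√2.
|n·S − 9| = |-35 − 9| = 44, so the distance is 44/(5√2) = 22√2/5.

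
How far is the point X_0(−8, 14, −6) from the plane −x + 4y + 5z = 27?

n = (−1, 4, 5); n·P − 27 = 7; |n| = √42; distance = 7/√42 = √42/6.

7/√42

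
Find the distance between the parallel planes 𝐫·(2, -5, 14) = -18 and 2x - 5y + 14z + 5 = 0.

With common normal n = (2, -5, 14) (|n| = 15), the distance is |(-18) − (-5)|/|n| = 13/15.

13/15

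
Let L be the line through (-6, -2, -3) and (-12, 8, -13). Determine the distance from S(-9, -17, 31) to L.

A direction vector is d = (-6, 10, -10).
AP = (-3, -15, 34); AP·d = -472, |AP|² = 1390, |d|² = 236.
distance² = |AP|² − (AP·d)²/|d|² = 1390 − 222784/236 = 446, so the distance is √446.

√446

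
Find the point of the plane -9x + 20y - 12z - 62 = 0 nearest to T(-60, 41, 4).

The perpendicular from T has direction n = (-9, 20, -12): r = (-60, 41, 4) + t(-9, 20, -12).
Substitute into the plane: n·(T + tn) = 62 gives 1312 + 625t = 62, so t = -2.
Foot = (-60, 41, 4) + (-2)·(-9, 20, -12) = (-42, 1, 28).

(-42, 1, 28)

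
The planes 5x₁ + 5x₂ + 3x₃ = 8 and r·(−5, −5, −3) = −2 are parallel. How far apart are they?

6/√59

Divide the second equation by -1 to match normals: 5x₁ + 5x₂ + 3x₃ = 2.
With common normal n = (5, 5, 3) (|n| = √59), the distance is |8 − 2|/|n| = 6/√59.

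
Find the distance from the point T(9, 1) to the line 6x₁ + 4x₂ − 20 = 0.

The normal to the line is n = (6, 4) with |n| = 2√13.
|n·T − 20| = |58 − 20| = 38, so the distance is 38/(2√13) = 19/√13.

19/√13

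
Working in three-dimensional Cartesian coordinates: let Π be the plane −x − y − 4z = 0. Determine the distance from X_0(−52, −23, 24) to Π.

n = (−1, −1, −4); n·P − 0 = -21; |n| = 3√2; distance = 21/(3√2) = 7√2/2.

7√2/2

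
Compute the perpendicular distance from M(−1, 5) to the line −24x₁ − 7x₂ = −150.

139/25

d = |(-24)·(-1) + (-7)·5 − (-150)| / √(576 + 49) = |139|/25 = 139/25.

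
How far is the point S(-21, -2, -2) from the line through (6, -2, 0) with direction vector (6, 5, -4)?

5√17

Direction vector d = (6, 5, -4).
AP = (-27, 0, -2), and AP × d = (10, -120, -135).
|AP × d|² = 32725 and |d|² = 77, so the distance is √(32725/77) = √425 = 5√17.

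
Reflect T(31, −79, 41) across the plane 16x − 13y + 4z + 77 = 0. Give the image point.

(-97, 25, 9)

With n = (16, −13, 4), the signed offset is (n·T − (-77))/|n|² = 1764/441 = 4.
T' = T − 2t·n = (31, −79, 41) − 8·(16, −13, 4) = (−97, 25, 9).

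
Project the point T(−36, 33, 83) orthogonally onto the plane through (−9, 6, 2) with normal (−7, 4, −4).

(-115/3, 103/3, 245/3)

The perpendicular from T has direction n = (−7, 4, −4): r = (−36, 33, 83) + μ(−7, 4, −4).
Substitute into the plane: n·(T + μn) = 79 gives 52 + 81μ = 79, so μ = 1/3.
Foot = (−36, 33, 83) + (1/3)·(−7, 4, −4) = (−115/3, 103/3, 245/3).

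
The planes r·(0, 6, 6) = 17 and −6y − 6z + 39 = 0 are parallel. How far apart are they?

Divide the second equation by -1 to match normals: 6y + 6z = 39.
With common normal n = (0, 6, 6) (|n| = 6√2), the distance is |17 − 39|/|n| = 22/(6√2) = 11/(3√2).

11/(3√2)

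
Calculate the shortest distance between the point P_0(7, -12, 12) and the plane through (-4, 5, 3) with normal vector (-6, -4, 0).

The plane has equation n·(r − (-4, 5, 3)) = 0, i.e. n·r = 4.
d = |(-6)·7 + (-4)·(-12) − 4| / √(36 + 16 + 0) = |2| / (2√13) = 1/√13.

√13/13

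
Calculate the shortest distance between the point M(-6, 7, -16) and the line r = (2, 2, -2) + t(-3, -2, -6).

√89

Direction vector d = (-3, -2, -6).
AP = (-8, 5, -14), and AP × d = (-58, -6, 31).
|AP × d|² = 4361 and |d|² = 49, so the distance is √(4361/49) = √89.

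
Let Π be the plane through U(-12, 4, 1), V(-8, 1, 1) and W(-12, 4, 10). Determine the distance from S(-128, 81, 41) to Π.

UV = (4, -3, 0) and UW = (0, 0, 9), so a normal is n = UV × UW = (-27, -36, 0).
n = (-27, -36, 0); n·P − 180 = 360; |n| = 45; distance = 360/45 = 8.

8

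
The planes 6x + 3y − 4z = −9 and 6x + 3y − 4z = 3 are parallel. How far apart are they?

With common normal n = (6, 3, −4) (|n| = √61), the distance is |(-9) − 3|/|n| = 12/√61 = 12√61/61.

12√61/61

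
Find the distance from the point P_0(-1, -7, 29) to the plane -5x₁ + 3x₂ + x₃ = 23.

10/√35

Normal vector n = (-5, 3, 1), and n·(-1, -7, 29) - 23 = -10.
|n| = √(25 + 9 + 1) = √35, so the distance is |-10|/√35 = 10/√35.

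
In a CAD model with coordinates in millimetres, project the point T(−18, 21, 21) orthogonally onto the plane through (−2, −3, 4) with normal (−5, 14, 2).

(-8, -7, 17)

n = (−5, 14, 2), |n|² = 225, and n·T − (-24) = 450.
t = 450/225 = 2, so the foot is T − t·n = (−18, 21, 21) − 2·(−5, 14, 2) = (−8, −7, 17).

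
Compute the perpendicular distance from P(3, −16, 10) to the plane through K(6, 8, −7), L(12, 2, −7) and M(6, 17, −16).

10/√3

KL = (6, −6, 0) and KM = (0, 9, −9), so a normal is n = KL × KM = (54, 54, 54).
n = (54, 54, 54); n·P − 378 = -540; |n| = 54√3; distance = 540/(54√3) = 10/√3.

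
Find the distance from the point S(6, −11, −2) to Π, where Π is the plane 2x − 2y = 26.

2√2

n = (2, −2, 0); n·P − 26 = 8; |n| = 2√2; distance = 8/(2√2) = 2√2.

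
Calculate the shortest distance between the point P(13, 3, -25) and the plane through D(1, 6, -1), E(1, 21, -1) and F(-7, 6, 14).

DE = (0, 15, 0) and DF = (-8, 0, 15), so a normal is n = DE × DF = (225, 0, 120).
d = |225·13 + 120·(-25) − 105| / √(50625 + 0 + 14400) = |-180| / 255 = 12/17.

12/17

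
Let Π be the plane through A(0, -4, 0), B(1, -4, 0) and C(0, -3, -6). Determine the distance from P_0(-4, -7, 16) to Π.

AB = (1, 0, 0) and AC = (0, 1, -6), so a normal is n = AB × AC = (0, 6, 1).
n = (0, 6, 1); n·P − (-24) = -2; |n| = √37; distance = 2/√37.

2/√37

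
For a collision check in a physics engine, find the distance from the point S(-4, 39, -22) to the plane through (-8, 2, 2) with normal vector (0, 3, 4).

The plane has equation n·(r − (-8, 2, 2)) = 0, i.e. n·r = 14.
Then n·(-4, 39, -22) - 14 = 15.
|n| = √(0 + 9 + 16) = 5, so the distance is |15|/5 = 3.

3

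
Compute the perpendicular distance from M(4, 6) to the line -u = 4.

8

The normal to the line is n = (-1, 0) with |n| = 1.
|n·M − 4| = |-4 − 4| = 8, so the distance is 8/1 = 8.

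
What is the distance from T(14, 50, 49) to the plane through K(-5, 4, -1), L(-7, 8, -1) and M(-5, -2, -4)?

16/3

KL = (-2, 4, 0) and KM = (0, -6, -3), so a normal is n = KL × KM = (-12, -6, 12).
Then n·(14, 50, 49) - 24 = 96.
|n| = √(144 + 36 + 144) = 18, so the distance is |96|/18 = 16/3.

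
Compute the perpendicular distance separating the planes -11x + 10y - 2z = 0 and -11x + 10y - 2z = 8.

With common normal n = (-11, 10, -2) (|n| = 15), the distance is |0 − 8|/|n| = 8/15.

8/15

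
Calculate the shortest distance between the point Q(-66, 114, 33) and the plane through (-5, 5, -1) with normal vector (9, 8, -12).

5

The plane has equation n·(r − (-5, 5, -1)) = 0, i.e. n·r = 7.
d = |9·(-66) + 8·114 + (-12)·33 − 7| / √(81 + 64 + 144) = |-85| / 17 = 5.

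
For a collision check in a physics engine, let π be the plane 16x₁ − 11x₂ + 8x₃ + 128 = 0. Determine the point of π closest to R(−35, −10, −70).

n = (16, −11, 8), |n|² = 441, and n·R − (-128) = -882.
t = -882/441 = -2, so the foot is R − t·n = (−35, −10, −70) − (-2)·(16, −11, 8) = (−3, −32, −54).

(-3, -32, -54)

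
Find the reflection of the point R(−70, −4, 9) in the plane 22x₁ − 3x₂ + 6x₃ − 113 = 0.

(62, -22, 45)

n = (22, −3, 6), |n|² = 529, n·R − 113 = -1587, so t = -1587/529 = -3.
Foot F = R − (-3)·n = (−4, −13, 27); the reflection is 2F − R = (62, −22, 45).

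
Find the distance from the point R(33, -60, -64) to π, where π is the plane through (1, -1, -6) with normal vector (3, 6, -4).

26√61/61

The plane has equation n·(r − (1, -1, -6)) = 0, i.e. n·r = 21.
Then n·(33, -60, -64) - 21 = -26.
|n| = √(9 + 36 + 16) = √61, so the distance is |-26|/√61 = 26/√61.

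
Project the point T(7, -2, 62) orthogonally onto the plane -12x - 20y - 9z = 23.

(-5, -22, 53)

n = (-12, -20, -9), |n|² = 625, and n·T − 23 = -625.
t = -625/625 = -1, so the foot is T − t·n = (7, -2, 62) − (-1)·(-12, -20, -9) = (-5, -22, 53).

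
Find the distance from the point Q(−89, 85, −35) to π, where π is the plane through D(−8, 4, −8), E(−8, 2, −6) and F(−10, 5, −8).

9

DE = (0, −2, 2) and DF = (−2, 1, 0), so a normal is n = DE × DF = (−2, −4, −4).
Then n·(−89, 85, −35) − 32 = −54.
|n| = √(4 + 16 + 16) = 6, so the distance is |-54|/6 = 9.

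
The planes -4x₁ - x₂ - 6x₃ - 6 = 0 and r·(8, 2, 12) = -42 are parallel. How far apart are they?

Divide the second equation by -2 to match normals: -4x₁ - x₂ - 6x₃ = 21.
Both planes have normal n = (-4, -1, -6), |n| = √53. Any point on the first plane is at distance |21 − 6|/|n| = 15/√53 = 15√53/53 from the second.

15/√53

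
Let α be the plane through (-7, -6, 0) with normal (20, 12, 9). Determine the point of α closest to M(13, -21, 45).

(-7, -33, 36)

The perpendicular from M has direction n = (20, 12, 9): r = (13, -21, 45) + t(20, 12, 9).
Substitute into the plane: n·(M + tn) = -212 gives 413 + 625t = -212, so t = -1.
Foot = (13, -21, 45) + (-1)·(20, 12, 9) = (-7, -33, 36).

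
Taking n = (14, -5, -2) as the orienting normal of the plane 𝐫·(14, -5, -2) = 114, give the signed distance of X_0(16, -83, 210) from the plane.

n·X_0 − 114 = 105.
|n| = 15, so the signed distance is 105/15 = 7.

7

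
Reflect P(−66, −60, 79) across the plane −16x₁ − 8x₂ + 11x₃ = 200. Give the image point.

(94, 20, -31)

With n = (−16, −8, 11), the signed offset is (n·P − 200)/|n|² = 2205/441 = 5.
P' = P − 2t·n = (−66, −60, 79) − 10·(−16, −8, 11) = (94, 20, −31).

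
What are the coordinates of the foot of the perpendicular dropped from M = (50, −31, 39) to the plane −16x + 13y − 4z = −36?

The perpendicular from M has direction n = (−16, 13, −4): r = (50, −31, 39) + t(−16, 13, −4).
Substitute into the plane: n·(M + tn) = -36 gives -1359 + 441t = -36, so t = 3.
Foot = (50, −31, 39) + 3·(−16, 13, −4) = (2, 8, 27).

(2, 8, 27)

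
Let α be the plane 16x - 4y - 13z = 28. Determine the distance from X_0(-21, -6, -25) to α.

5/7

d = |16·(-21) + (-4)·(-6) + (-13)·(-25) − 28| / √(256 + 16 + 169) = |-15| / 21 = 5/7.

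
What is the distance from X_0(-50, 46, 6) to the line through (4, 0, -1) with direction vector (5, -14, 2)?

Direction vector d = (5, -14, 2).
AP = (-54, 46, 7), and AP × d = (190, 143, 526).
|AP × d|² = 333225 and |d|² = 225, so the distance is √(333225/225) = √1481.

√1481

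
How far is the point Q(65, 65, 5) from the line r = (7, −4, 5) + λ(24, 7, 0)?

50

Direction vector d = (24, 7, 0).
AP = (58, 69, 0), and AP × d = (0, 0, −1250).
|AP × d|² = 1562500 and |d|² = 625, so the distance is √(1562500/625) = √2500 = 50.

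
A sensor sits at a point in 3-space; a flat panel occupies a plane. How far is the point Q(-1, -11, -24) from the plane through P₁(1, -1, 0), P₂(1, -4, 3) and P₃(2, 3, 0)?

13√2/3

P₁P₂ = (0, -3, 3) and P₁P₃ = (1, 4, 0), so a normal is n = P₁P₂ × P₁P₃ = (-12, 3, 3).
Then n·(-1, -11, -24) - (-15) = -78.
|n| = √(144 + 9 + 9) = 9√2, so the distance is |-78|/(9√2) = 13√2/3.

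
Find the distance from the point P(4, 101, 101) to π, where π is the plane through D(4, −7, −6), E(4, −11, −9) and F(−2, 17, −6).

DE = (0, −4, −3) and DF = (−6, 24, 0), so a normal is n = DE × DF = (72, 18, −24).
Then n·(4, 101, 101) − 306 = −624.
|n| = √(5184 + 324 + 576) = 78, so the distance is |-624|/78 = 8.

8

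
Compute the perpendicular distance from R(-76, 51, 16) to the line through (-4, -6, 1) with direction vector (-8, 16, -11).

3√521

Direction vector d = (-8, 16, -11).
AP = (-72, 57, 15); AP·d = 1323, |AP|² = 8658, |d|² = 441.
distance² = |AP|² − (AP·d)²/|d|² = 8658 − 1750329/441 = 4689, so the distance is 3√521.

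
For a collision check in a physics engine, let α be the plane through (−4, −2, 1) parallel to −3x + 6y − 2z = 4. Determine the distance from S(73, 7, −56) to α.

9

Parallel planes share the normal n = (−3, 6, −2); since (−4, −2, 1) lies on the plane, its equation is −3x + 6y − 2z = -2.
Then n·(73, 7, −56) − (−2) = −63.
|n| = √(9 + 36 + 4) = 7, so the distance is |-63|/7 = 9.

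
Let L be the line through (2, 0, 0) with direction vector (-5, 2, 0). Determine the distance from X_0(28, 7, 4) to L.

√277

Direction vector d = (-5, 2, 0).
AP = (26, 7, 4); AP·d = -116, |AP|² = 741, |d|² = 29.
distance² = |AP|² − (AP·d)²/|d|² = 741 − 13456/29 = 277, so the distance is √277.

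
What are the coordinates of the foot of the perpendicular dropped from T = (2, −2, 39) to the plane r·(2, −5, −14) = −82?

The perpendicular from T has direction n = (2, −5, −14): r = (2, −2, 39) + λ(2, −5, −14).
Substitute into the plane: n·(T + λn) = -82 gives -532 + 225λ = -82, so λ = 2.
Foot = (2, −2, 39) + 2·(2, −5, −14) = (6, −12, 11).

(6, -12, 11)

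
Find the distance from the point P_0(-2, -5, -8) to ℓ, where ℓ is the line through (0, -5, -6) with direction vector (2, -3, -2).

Direction vector d = (2, -3, -2).
AP = (-2, 0, -2); AP·d = 0, |AP|² = 8, |d|² = 17.
distance² = |AP|² − (AP·d)²/|d|² = 8 − 0/17 = 8, so the distance is 2√2.

2√2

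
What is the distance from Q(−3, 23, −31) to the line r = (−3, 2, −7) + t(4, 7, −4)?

12√2

Direction vector d = (4, 7, −4).
AP = (0, 21, −24), and AP × d = (84, −96, −84).
|AP × d|² = 23328 and |d|² = 81, so the distance is √(23328/81) = √288 = 12√2.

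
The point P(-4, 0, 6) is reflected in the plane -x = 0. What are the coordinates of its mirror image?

(4, 0, 6)

With n = (-1, 0, 0), the signed offset is (n·P − 0)/|n|² = 4/1 = 4.
P' = P − 2t·n = (-4, 0, 6) − 8·(-1, 0, 0) = (4, 0, 6).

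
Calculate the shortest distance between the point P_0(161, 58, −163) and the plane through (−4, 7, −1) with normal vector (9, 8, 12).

3

The plane has equation n·(r − (−4, 7, −1)) = 0, i.e. n·r = 8.
Then n·(161, 58, −163) − 8 = −51.
|n| = √(81 + 64 + 144) = 17, so the distance is |-51|/17 = 3.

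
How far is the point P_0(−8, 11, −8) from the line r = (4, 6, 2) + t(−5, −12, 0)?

Direction vector d = (−5, −12, 0).
AP = (−12, 5, −10); AP·d = 0, |AP|² = 269, |d|² = 169.
distance² = |AP|² − (AP·d)²/|d|² = 269 − 0/169 = 269, so the distance is √269.

√269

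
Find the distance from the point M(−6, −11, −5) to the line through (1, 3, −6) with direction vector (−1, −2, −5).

Direction vector d = (−1, −2, −5).
AP = (−7, −14, 1), and AP × d = (72, −36, 0).
|AP × d|² = 6480 and |d|² = 30, so the distance is √(6480/30) = √216 = 6√6.

6√6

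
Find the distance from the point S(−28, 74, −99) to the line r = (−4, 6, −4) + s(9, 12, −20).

Direction vector d = (9, 12, −20).
AP = (−24, 68, −95), and AP × d = (−220, −1335, −900).
|AP × d|² = 2640625 and |d|² = 625, so the distance is √(2640625/625) = √4225 = 65.

65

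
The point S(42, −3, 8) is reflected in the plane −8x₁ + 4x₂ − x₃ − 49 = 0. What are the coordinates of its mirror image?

(-38, 37, -2)

With n = (−8, 4, −1), the signed offset is (n·S − 49)/|n|² = -405/81 = -5.
S' = S − 2t·n = (42, −3, 8) − (-10)·(−8, 4, −1) = (−38, 37, −2).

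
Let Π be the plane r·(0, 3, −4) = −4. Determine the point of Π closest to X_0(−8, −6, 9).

(-8, 0, 1)

The perpendicular from X_0 has direction n = (0, 3, −4): r = (−8, −6, 9) + λ(0, 3, −4).
Substitute into the plane: n·(X_0 + λn) = -4 gives -54 + 25λ = -4, so λ = 2.
Foot = (−8, −6, 9) + 2·(0, 3, −4) = (−8, 0, 1).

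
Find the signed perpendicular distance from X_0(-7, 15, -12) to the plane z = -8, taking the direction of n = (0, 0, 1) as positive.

n·X_0 − (-8) = -4.
|n| = 1, so the signed distance is -4/1 = -4.

-4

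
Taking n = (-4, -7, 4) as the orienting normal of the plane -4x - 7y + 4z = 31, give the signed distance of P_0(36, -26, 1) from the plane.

n·P_0 − 31 = 11.
|n| = 9, so the signed distance is 11/9.

11/9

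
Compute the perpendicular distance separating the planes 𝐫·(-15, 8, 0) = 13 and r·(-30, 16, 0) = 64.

Divide the second equation by 2 to match normals: -15x₁ + 8x₂ = 32.
Both planes have normal n = (-15, 8, 0), |n| = 17. Any point on the first plane is at distance |32 − 13|/|n| = 19/17 from the second.

19/17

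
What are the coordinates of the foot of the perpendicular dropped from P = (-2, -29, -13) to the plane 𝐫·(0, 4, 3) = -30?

The perpendicular from P has direction n = (0, 4, 3): r = (-2, -29, -13) + t(0, 4, 3).
Substitute into the plane: n·(P + tn) = -30 gives -155 + 25t = -30, so t = 5.
Foot = (-2, -29, -13) + 5·(0, 4, 3) = (-2, -9, 2).

(-2, -9, 2)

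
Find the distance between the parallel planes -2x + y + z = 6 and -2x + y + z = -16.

11√6/3

Both planes have normal n = (-2, 1, 1), |n| = √6. Any point on the first plane is at distance |(-16) − 6|/|n| = 22/√6 = 11√6/3 from the second.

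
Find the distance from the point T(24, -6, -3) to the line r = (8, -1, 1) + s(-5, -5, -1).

√246

Direction vector d = (-5, -5, -1).
AP = (16, -5, -4); AP·d = -51, |AP|² = 297, |d|² = 51.
distance² = |AP|² − (AP·d)²/|d|² = 297 − 2601/51 = 246, so the distance is √246.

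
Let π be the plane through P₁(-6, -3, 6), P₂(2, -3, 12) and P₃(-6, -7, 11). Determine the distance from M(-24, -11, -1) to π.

7√2/5

P₁P₂ = (8, 0, 6) and P₁P₃ = (0, -4, 5), so a normal is n = P₁P₂ × P₁P₃ = (24, -40, -32).
Then n·(-24, -11, -1) - (-216) = 112.
|n| = √(576 + 1600 + 1024) = 40√2, so the distance is |112|/(40√2) = 7√2/5.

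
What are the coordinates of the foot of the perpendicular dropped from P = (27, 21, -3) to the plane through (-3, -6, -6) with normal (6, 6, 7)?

n = (6, 6, 7), |n|² = 121, and n·P − (-96) = 363.
t = 363/121 = 3, so the foot is P − t·n = (27, 21, -3) − 3·(6, 6, 7) = (9, 3, -24).

(9, 3, -24)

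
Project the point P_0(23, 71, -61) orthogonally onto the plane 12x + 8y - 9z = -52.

(-37, 31, -16)

The perpendicular from P_0 has direction n = (12, 8, -9): r = (23, 71, -61) + λ(12, 8, -9).
Substitute into the plane: n·(P_0 + λn) = -52 gives 1393 + 289λ = -52, so λ = -5.
Foot = (23, 71, -61) + (-5)·(12, 8, -9) = (-37, 31, -16).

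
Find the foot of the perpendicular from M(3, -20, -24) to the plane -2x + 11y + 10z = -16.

(-1, 2, -4)

The perpendicular from M has direction n = (-2, 11, 10): r = (3, -20, -24) + μ(-2, 11, 10).
Substitute into the plane: n·(M + μn) = -16 gives -466 + 225μ = -16, so μ = 2.
Foot = (3, -20, -24) + 2·(-2, 11, 10) = (-1, 2, -4).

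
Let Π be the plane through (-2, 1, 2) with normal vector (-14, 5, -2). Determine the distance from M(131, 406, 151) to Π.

The plane has equation n·(r − (-2, 1, 2)) = 0, i.e. n·r = 29.
Then n·(131, 406, 151) - 29 = -135.
|n| = √(196 + 25 + 4) = 15, so the distance is |-135|/15 = 9.

9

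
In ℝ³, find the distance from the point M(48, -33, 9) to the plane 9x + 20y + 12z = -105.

3/5

d = |9·48 + 20·(-33) + 12·9 − (-105)| / √(81 + 400 + 144) = |-15| / 25 = 3/5.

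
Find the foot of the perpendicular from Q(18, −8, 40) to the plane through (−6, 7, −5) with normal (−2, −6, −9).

The perpendicular from Q has direction n = (−2, −6, −9): r = (18, −8, 40) + t(−2, −6, −9).
Substitute into the plane: n·(Q + tn) = 15 gives -348 + 121t = 15, so t = 3.
Foot = (18, −8, 40) + 3·(−2, −6, −9) = (12, −26, 13).

(12, -26, 13)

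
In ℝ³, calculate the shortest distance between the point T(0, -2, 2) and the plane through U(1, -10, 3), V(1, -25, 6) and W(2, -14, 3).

√42/42

UV = (0, -15, 3) and UW = (1, -4, 0), so a normal is n = UV × UW = (12, 3, 15).
d = |12·0 + 3·(-2) + 15·2 − 27| / √(144 + 9 + 225) = |-3| / (3√42) = √42/42.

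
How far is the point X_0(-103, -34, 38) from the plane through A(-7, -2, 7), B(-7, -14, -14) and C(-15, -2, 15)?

AB = (0, -12, -21) and AC = (-8, 0, 8), so a normal is n = AB × AC = (-96, 168, -96).
Then n·(-103, -34, 38) - (-336) = 864.
|n| = √(9216 + 28224 + 9216) = 216, so the distance is |864|/216 = 4.

4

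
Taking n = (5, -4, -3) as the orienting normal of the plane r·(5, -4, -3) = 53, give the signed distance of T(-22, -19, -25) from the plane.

-6√2/5

n·T − 53 = -12.
|n| = 5√2, so the signed distance is -6√2/5.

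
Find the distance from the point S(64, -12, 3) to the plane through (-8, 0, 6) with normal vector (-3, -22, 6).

The plane has equation n·(r − (-8, 0, 6)) = 0, i.e. n·r = 60.
Then n·(64, -12, 3) - 60 = 30.
|n| = √(9 + 484 + 36) = 23, so the distance is |30|/23 = 30/23.

30/23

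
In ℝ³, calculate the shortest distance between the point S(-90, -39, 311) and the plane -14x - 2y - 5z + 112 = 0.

Normal vector n = (-14, -2, -5), and n·(-90, -39, 311) - (-112) = -105.
|n| = √(196 + 4 + 25) = 15, so the distance is |-105|/15 = 7.

7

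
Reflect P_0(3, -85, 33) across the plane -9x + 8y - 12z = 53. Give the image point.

n = (-9, 8, -12), |n|² = 289, n·P_0 − 53 = -1156, so t = -1156/289 = -4.
Foot F = P_0 − (-4)·n = (-33, -53, -15); the reflection is 2F − P_0 = (-69, -21, -63).

(-69, -21, -63)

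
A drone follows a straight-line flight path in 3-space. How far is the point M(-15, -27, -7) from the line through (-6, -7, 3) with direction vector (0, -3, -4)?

Direction vector d = (0, -3, -4).
AP = (-9, -20, -10), and AP × d = (50, -36, 27).
|AP × d|² = 4525 and |d|² = 25, so the distance is √(4525/25) = √181.

√181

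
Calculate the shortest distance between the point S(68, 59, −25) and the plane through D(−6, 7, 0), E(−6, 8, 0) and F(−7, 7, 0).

25

DE = (0, 1, 0) and DF = (−1, 0, 0), so a normal is n = DE × DF = (0, 0, 1).
Then n·(68, 59, −25) − 0 = −25.
|n| = √(0 + 0 + 1) = 1, so the distance is |-25|/1 = 25.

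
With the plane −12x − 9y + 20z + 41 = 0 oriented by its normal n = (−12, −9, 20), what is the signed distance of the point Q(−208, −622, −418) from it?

-9

n·Q − (-41) = -225.
|n| = 25, so the signed distance is -225/25 = -9.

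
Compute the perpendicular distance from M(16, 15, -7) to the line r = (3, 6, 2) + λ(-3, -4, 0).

√106

Direction vector d = (-3, -4, 0).
AP = (13, 9, -9); AP·d = -75, |AP|² = 331, |d|² = 25.
distance² = |AP|² − (AP·d)²/|d|² = 331 − 5625/25 = 106, so the distance is √106.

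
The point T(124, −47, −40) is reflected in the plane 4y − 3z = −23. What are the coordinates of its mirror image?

(124, -163/5, -254/5)

n = (0, 4, −3), |n|² = 25, n·T − (-23) = -45, so t = -45/25 = -9/5.
Foot F = T − (-9/5)·n = (124, −199/5, −227/5); the reflection is 2F − T = (124, −163/5, −254/5).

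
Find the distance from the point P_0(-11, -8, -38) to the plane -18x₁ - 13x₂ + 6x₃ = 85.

Normal vector n = (-18, -13, 6), and n·(-11, -8, -38) - 85 = -11.
|n| = √(324 + 169 + 36) = 23, so the distance is |-11|/23 = 11/23.

11/23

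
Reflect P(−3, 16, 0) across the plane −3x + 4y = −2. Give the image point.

With n = (−3, 4, 0), the signed offset is (n·P − (-2))/|n|² = 75/25 = 3.
P' = P − 2t·n = (−3, 16, 0) − 6·(−3, 4, 0) = (15, −8, 0).

(15, -8, 0)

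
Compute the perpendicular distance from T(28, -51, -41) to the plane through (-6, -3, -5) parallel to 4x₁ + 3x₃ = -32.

28/5

Parallel planes share the normal n = (4, 0, 3); since (-6, -3, -5) lies on the plane, its equation is 4x₁ + 3x₃ = -39.
n = (4, 0, 3); n·P − (-39) = 28; |n| = 5; distance = 28/5.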